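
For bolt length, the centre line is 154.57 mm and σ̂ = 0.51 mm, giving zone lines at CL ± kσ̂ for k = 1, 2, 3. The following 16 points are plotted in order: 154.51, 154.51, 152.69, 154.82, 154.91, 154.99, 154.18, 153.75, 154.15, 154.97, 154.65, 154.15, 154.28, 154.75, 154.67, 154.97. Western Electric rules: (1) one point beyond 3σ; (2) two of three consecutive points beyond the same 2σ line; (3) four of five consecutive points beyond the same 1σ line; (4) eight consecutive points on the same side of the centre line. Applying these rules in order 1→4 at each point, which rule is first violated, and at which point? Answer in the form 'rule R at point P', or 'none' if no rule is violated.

Zone of each point (C = within 1σ̂, B = 1σ̂–2σ̂, A = 2σ̂–3σ̂, * = beyond 3σ̂; sign = side of CL): 1:-C, 2:-C, 3:-*, 4:+C, 5:+C, 6:+C, 7:-C, 8:-B, 9:-C, 10:+C, 11:+C, 12:-C, 13:-C, 14:+C, 15:+C, 16:+C
Rule 1 (one point beyond the 3σ limits) is satisfied at point 3.

rule 1 at point 3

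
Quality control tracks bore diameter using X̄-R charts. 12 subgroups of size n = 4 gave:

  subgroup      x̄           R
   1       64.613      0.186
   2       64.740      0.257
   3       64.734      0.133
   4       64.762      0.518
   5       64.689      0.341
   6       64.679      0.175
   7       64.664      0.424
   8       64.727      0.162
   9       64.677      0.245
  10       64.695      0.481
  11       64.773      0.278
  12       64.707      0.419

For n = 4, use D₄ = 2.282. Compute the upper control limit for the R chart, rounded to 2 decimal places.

R̄ = (0.186 + 0.257 + 0.133 + 0.518 + 0.341 + 0.175 + 0.424 + 0.162 + 0.245 + 0.481 + 0.278 + 0.419) / 12 = 3.6190 / 12 = 0.3016
UCL_R = D₄·R̄ = 2.282 × 0.3016 = 0.6882

0.69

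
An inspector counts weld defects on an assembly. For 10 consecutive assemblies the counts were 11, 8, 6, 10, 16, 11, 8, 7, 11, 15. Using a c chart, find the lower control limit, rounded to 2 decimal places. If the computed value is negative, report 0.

0.67

c̄ = (11 + 8 + 6 + 10 + 16 + 11 + 8 + 7 + 11 + 15) / 10 = 103 / 10 = 10.3000
LCL = c̄ − 3√c̄ = 10.3000 − 3 × 3.2094 = 0.6719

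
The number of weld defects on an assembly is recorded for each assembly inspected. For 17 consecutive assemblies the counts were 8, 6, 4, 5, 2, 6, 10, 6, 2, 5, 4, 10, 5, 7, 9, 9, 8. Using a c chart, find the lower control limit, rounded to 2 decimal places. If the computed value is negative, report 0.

0.00

c̄ = (8 + 6 + 4 + 5 + 2 + 6 + 10 + 6 + 2 + 5 + 4 + 10 + 5 + 7 + 9 + 9 + 8) / 17 = 106 / 17 = 6.2353
LCL = c̄ − 3√c̄ = 6.2353 − 3 × 2.4971 = -1.2559 → 0 (cannot be negative)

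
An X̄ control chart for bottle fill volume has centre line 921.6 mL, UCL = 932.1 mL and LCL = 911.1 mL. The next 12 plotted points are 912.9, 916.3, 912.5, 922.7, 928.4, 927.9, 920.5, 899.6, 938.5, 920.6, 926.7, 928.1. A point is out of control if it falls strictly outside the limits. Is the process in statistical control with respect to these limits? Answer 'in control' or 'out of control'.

Compare each point to [911.1, 932.1]: sample 8 = 899.6 < LCL; sample 9 = 938.5 > UCL.

out of control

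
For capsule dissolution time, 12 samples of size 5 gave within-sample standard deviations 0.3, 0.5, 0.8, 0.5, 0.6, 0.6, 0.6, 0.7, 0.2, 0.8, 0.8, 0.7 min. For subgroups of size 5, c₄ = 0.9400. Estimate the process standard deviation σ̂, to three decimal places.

s̄ = (0.3 + 0.5 + 0.8 + 0.5 + 0.6 + 0.6 + 0.6 + 0.7 + 0.2 + 0.8 + 0.8 + 0.7) / 12 = 0.5917
σ̂ = s̄ / c₄ = 0.5917 / 0.9400 = 0.6294

0.629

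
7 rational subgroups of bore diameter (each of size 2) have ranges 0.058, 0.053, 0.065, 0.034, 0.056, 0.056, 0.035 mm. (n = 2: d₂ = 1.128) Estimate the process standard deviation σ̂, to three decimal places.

R̄ = (0.058 + 0.053 + 0.065 + 0.034 + 0.056 + 0.056 + 0.035) / 7 = 0.0510
σ̂ = R̄ / d₂ = 0.0510 / 1.128 = 0.0452

0.045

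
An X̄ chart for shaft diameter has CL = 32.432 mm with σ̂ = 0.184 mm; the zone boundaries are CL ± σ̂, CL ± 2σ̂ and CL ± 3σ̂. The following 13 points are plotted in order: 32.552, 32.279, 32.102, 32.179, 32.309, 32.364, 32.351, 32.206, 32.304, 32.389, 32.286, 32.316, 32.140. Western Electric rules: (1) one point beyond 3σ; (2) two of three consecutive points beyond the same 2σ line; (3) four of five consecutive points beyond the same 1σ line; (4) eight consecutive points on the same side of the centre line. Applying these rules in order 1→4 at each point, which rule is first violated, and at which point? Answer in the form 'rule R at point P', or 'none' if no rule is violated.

Zone of each point (C = within 1σ̂, B = 1σ̂–2σ̂, A = 2σ̂–3σ̂, * = beyond 3σ̂; sign = side of CL): 1:+C, 2:-C, 3:-B, 4:-B, 5:-C, 6:-C, 7:-C, 8:-B, 9:-C, 10:-C, 11:-C, 12:-C, 13:-B
Rule 4 (eight consecutive points on the same side of the centre line) is satisfied at point 9.

rule 4 at point 9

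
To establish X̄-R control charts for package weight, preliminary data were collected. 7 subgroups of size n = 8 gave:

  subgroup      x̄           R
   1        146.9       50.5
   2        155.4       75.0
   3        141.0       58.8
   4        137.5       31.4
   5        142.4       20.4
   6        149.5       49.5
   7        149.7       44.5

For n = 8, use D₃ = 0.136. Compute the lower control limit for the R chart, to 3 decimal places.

6.413

R̄ = (50.5 + 75.0 + 58.8 + 31.4 + 20.4 + 49.5 + 44.5) / 7 = 330.1000 / 7 = 47.1571
LCL_R = D₃·R̄ = 0.136 × 47.1571 = 6.4134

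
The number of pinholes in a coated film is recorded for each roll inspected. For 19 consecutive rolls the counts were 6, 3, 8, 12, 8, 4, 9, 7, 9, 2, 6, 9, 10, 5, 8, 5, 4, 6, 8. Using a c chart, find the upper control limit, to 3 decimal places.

c̄ = (6 + 3 + 8 + 12 + 8 + 4 + 9 + 7 + 9 + 2 + 6 + 9 + 10 + 5 + 8 + 5 + 4 + 6 + 8) / 19 = 129 / 19 = 6.7895
UCL = c̄ + 3√c̄ = 6.7895 + 3 × √6.7895 = 6.7895 + 3 × 2.6057 = 14.6065

14.606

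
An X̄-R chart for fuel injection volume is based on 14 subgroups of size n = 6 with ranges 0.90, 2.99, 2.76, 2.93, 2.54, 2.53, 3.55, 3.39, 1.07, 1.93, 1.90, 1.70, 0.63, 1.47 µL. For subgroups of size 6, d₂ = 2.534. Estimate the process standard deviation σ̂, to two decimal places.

0.85

R̄ = (0.90 + 2.99 + 2.76 + 2.93 + 2.54 + 2.53 + 3.55 + 3.39 + 1.07 + 1.93 + 1.90 + 1.70 + 0.63 + 1.47) / 14 = 2.1636
σ̂ = R̄ / d₂ = 2.1636 / 2.534 = 0.8538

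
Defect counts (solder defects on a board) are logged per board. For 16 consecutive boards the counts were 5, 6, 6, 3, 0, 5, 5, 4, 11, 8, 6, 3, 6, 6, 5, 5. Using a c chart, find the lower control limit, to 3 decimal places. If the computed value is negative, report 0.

0.000

c̄ = (5 + 6 + 6 + 3 + 0 + 5 + 5 + 4 + 11 + 8 + 6 + 3 + 6 + 6 + 5 + 5) / 16 = 84 / 16 = 5.2500
LCL = c̄ − 3√c̄ = 5.2500 − 3 × 2.2913 = -1.6239 → 0 (cannot be negative)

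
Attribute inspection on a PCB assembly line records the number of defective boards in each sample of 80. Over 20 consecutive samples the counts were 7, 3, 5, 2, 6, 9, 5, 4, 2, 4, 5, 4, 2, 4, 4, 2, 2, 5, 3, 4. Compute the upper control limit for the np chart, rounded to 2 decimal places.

p̄ = Σdᵢ / (k·n) = 82 / (20 × 80) = 0.05125
UCL = np̄ + 3·√(np̄(1−p̄)) = 4.1000 + 3 × √(4.1000×0.94875) = 4.1000 + 3 × 1.9723 = 10.0168

10.02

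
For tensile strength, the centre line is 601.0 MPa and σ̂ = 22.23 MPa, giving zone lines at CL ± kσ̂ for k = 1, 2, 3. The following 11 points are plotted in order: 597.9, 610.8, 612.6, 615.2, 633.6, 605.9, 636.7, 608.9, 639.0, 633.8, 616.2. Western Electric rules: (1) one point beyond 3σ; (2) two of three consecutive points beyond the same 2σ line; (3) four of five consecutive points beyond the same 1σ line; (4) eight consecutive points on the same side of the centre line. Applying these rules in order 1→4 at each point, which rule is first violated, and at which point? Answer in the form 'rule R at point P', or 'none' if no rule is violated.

rule 4 at point 9

Zone of each point (C = within 1σ̂, B = 1σ̂–2σ̂, A = 2σ̂–3σ̂, * = beyond 3σ̂; sign = side of CL): 1:-C, 2:+C, 3:+C, 4:+C, 5:+B, 6:+C, 7:+B, 8:+C, 9:+B, 10:+B, 11:+C
Rule 4 (eight consecutive points on the same side of the centre line) is satisfied at point 9.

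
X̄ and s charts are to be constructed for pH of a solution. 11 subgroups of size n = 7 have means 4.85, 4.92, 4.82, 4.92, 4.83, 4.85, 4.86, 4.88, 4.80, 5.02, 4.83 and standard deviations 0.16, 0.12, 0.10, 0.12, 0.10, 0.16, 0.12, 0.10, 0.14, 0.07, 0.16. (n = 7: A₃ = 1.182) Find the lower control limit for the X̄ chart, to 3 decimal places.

4.726

X̄̄ = (4.85 + 4.92 + 4.82 + 4.92 + 4.83 + 4.85 + 4.86 + 4.88 + 4.80 + 5.02 + 4.83) / 11 = 4.8709
s̄ = (0.16 + 0.12 + 0.10 + 0.12 + 0.10 + 0.16 + 0.12 + 0.10 + 0.14 + 0.07 + 0.16) / 11 = 0.1227
LCL = X̄̄ − A₃·s̄ = 4.8709 − 1.182 × 0.1227 = 4.7258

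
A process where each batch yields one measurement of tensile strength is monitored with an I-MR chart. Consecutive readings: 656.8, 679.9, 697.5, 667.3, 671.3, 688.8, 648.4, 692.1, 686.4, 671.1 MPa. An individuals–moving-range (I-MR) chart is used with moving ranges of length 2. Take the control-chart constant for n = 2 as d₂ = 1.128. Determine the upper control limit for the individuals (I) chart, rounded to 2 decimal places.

X̄ = (656.8 + 679.9 + 697.5 + 667.3 + 671.3 + 688.8 + 648.4 + 692.1 + 686.4 + 671.1) / 10 = 675.9600
Moving ranges: 23.1, 17.6, 30.2, 4.0, 17.5, 40.4, 43.7, 5.7, 15.3; M̄R̄ = 197.5000 / 9 = 21.9444
UCL = X̄ + 3·M̄R̄/d₂ = 675.9600 + 3 × 21.9444 / 1.128 = 734.3229

734.32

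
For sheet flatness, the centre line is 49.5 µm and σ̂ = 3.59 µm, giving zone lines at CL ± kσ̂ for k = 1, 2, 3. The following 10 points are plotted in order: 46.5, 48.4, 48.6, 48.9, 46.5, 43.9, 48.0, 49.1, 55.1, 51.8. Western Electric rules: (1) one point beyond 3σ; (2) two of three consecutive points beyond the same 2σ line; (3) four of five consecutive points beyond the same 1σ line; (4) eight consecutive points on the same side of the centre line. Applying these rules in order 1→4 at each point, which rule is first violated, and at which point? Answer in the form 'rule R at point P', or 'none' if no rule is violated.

Zone of each point (C = within 1σ̂, B = 1σ̂–2σ̂, A = 2σ̂–3σ̂, * = beyond 3σ̂; sign = side of CL): 1:-C, 2:-C, 3:-C, 4:-C, 5:-C, 6:-B, 7:-C, 8:-C, 9:+B, 10:+C
Rule 4 (eight consecutive points on the same side of the centre line) is satisfied at point 8.

rule 4 at point 8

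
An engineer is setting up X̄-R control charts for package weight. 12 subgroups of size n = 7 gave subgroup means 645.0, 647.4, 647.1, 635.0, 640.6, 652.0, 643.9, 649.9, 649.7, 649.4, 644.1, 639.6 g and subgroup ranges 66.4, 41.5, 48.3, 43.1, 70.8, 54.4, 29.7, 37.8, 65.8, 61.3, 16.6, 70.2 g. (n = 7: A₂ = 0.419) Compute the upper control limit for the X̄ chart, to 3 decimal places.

666.464

X̄̄ = (645.0 + 647.4 + 647.1 + 635.0 + 640.6 + 652.0 + 643.9 + 649.9 + 649.7 + 649.4 + 644.1 + 639.6) / 12 = 7743.7000 / 12 = 645.3083
R̄ = (66.4 + 41.5 + 48.3 + 43.1 + 70.8 + 54.4 + 29.7 + 37.8 + 65.8 + 61.3 + 16.6 + 70.2) / 12 = 605.9000 / 12 = 50.4917
UCL = X̄̄ + A₂·R̄ = 645.3083 + 0.419 × 50.4917 = 666.4643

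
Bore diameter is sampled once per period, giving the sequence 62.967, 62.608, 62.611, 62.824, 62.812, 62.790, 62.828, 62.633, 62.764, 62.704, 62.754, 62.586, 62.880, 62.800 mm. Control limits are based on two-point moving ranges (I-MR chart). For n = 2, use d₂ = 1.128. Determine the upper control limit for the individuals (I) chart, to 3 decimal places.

63.087

X̄ = (62.967 + 62.608 + 62.611 + 62.824 + 62.812 + 62.790 + 62.828 + 62.633 + 62.764 + 62.704 + 62.754 + 62.586 + 62.880 + 62.800) / 14 = 62.7544
Moving ranges: 0.359, 0.003, 0.213, 0.012, 0.022, 0.038, 0.195, 0.131, 0.060, 0.050, 0.168, 0.294, 0.080; M̄R̄ = 1.6250 / 13 = 0.1250
UCL = X̄ + 3·M̄R̄/d₂ = 62.7544 + 3 × 0.1250 / 1.128 = 63.0868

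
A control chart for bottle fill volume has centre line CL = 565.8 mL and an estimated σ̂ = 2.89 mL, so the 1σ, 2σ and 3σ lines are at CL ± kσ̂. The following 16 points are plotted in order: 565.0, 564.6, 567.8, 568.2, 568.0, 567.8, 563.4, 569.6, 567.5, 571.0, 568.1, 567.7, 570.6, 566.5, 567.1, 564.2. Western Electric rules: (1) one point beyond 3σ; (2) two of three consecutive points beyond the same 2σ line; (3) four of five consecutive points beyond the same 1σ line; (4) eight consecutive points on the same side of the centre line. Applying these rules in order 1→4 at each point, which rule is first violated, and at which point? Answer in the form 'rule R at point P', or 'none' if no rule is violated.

rule 4 at point 15

Zone of each point (C = within 1σ̂, B = 1σ̂–2σ̂, A = 2σ̂–3σ̂, * = beyond 3σ̂; sign = side of CL): 1:-C, 2:-C, 3:+C, 4:+C, 5:+C, 6:+C, 7:-C, 8:+B, 9:+C, 10:+B, 11:+C, 12:+C, 13:+B, 14:+C, 15:+C, 16:-C
Rule 4 (eight consecutive points on the same side of the centre line) is satisfied at point 15.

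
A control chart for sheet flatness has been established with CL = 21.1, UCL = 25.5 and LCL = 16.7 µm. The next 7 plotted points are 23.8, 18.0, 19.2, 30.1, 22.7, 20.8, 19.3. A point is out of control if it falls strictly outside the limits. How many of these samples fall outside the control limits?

1

Compare each point to [16.7, 25.5]: sample 4 = 30.1 > UCL.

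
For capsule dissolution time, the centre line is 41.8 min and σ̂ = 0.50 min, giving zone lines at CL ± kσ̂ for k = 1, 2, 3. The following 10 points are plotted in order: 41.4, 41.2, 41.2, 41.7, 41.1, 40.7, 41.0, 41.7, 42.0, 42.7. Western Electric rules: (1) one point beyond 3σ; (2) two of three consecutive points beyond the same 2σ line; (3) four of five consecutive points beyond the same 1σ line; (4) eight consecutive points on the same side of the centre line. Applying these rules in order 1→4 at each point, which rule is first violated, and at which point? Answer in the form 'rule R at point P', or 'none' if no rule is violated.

Zone of each point (C = within 1σ̂, B = 1σ̂–2σ̂, A = 2σ̂–3σ̂, * = beyond 3σ̂; sign = side of CL): 1:-C, 2:-B, 3:-B, 4:-C, 5:-B, 6:-A, 7:-B, 8:-C, 9:+C, 10:+B
Rule 3 (four of five consecutive points beyond the same 1σ limit) is satisfied at point 6.

rule 3 at point 6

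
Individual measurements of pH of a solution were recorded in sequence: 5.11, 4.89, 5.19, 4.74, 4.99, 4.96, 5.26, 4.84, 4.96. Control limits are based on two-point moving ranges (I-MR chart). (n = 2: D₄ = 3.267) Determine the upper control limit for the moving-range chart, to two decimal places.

0.85

Moving ranges: 0.22, 0.30, 0.45, 0.25, 0.03, 0.30, 0.42, 0.12; M̄R̄ = 2.0900 / 8 = 0.2612
UCL_MR = D₄·M̄R̄ = 3.267 × 0.2612 = 0.8535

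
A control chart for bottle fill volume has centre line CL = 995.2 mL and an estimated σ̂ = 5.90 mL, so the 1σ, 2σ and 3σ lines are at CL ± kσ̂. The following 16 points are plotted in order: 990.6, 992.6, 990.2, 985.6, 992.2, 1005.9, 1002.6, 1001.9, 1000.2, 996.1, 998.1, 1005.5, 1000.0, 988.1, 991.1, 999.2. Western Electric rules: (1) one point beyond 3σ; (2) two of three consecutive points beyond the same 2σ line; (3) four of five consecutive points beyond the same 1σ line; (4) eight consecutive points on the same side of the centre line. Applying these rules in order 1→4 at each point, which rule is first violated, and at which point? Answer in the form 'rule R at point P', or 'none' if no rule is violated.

rule 4 at point 13

Zone of each point (C = within 1σ̂, B = 1σ̂–2σ̂, A = 2σ̂–3σ̂, * = beyond 3σ̂; sign = side of CL): 1:-C, 2:-C, 3:-C, 4:-B, 5:-C, 6:+B, 7:+B, 8:+B, 9:+C, 10:+C, 11:+C, 12:+B, 13:+C, 14:-B, 15:-C, 16:+C
Rule 4 (eight consecutive points on the same side of the centre line) is satisfied at point 13.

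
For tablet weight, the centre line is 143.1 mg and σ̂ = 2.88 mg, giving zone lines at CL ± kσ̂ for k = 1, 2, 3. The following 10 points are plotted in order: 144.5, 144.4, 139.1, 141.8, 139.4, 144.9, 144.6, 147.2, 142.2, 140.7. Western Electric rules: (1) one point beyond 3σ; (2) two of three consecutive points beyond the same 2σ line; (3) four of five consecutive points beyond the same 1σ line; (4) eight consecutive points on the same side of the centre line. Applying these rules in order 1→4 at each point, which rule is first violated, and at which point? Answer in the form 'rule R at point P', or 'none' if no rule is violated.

none

Zone of each point (C = within 1σ̂, B = 1σ̂–2σ̂, A = 2σ̂–3σ̂, * = beyond 3σ̂; sign = side of CL): 1:+C, 2:+C, 3:-B, 4:-C, 5:-B, 6:+C, 7:+C, 8:+B, 9:-C, 10:-C
No rule fires across all 10 points.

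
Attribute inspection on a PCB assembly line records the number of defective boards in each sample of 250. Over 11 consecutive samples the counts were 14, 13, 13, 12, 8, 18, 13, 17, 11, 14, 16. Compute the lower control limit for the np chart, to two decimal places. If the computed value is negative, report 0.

p̄ = Σdᵢ / (k·n) = 149 / (11 × 250) = 0.05418
LCL = np̄ − 3·√(np̄(1−p̄)) = 13.5455 − 3 × 3.5793 = 2.8075

2.81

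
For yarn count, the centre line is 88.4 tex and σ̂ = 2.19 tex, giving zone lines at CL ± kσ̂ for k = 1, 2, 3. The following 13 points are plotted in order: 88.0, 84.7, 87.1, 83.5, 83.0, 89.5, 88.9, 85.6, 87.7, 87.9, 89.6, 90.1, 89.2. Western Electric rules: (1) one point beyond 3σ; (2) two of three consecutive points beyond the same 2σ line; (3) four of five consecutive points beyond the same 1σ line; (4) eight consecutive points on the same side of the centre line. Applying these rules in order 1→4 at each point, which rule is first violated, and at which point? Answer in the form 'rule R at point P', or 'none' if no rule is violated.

Zone of each point (C = within 1σ̂, B = 1σ̂–2σ̂, A = 2σ̂–3σ̂, * = beyond 3σ̂; sign = side of CL): 1:-C, 2:-B, 3:-C, 4:-A, 5:-A, 6:+C, 7:+C, 8:-B, 9:-C, 10:-C, 11:+C, 12:+C, 13:+C
Rule 2 (two of three consecutive points beyond the same 2σ limit) is satisfied at point 5.

rule 2 at point 5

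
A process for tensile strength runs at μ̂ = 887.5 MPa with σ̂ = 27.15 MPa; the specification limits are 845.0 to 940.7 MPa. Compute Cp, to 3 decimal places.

Cp = (USL − LSL) / (6σ̂) = (940.7 − 845.0) / (6 × 27.15) = 95.7000 / 162.9000 = 0.5875

0.587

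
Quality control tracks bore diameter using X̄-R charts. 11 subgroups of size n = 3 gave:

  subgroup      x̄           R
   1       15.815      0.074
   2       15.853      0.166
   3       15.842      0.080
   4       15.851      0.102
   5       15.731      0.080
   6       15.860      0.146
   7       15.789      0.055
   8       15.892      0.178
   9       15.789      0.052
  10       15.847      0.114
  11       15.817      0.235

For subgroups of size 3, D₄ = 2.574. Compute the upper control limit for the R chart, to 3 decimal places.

0.300

R̄ = (0.074 + 0.166 + 0.080 + 0.102 + 0.080 + 0.146 + 0.055 + 0.178 + 0.052 + 0.114 + 0.235) / 11 = 1.2820 / 11 = 0.1165
UCL_R = D₄·R̄ = 2.574 × 0.1165 = 0.3000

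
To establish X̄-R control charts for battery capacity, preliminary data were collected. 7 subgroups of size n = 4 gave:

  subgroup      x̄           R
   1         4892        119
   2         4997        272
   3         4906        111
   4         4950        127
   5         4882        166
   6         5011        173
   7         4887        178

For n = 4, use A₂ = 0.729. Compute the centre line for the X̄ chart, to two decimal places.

4932.14

X̄̄ = (4892 + 4997 + 4906 + 4950 + 4882 + 5011 + 4887) / 7 = 34525.0000 / 7 = 4932.1429
CL = X̄̄ = 4932.1429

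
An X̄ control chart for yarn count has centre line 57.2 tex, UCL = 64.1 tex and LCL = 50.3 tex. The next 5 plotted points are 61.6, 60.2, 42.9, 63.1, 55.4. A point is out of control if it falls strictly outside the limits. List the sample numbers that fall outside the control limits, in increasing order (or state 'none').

3

Compare each point to [50.3, 64.1]: sample 3 = 42.9 < LCL.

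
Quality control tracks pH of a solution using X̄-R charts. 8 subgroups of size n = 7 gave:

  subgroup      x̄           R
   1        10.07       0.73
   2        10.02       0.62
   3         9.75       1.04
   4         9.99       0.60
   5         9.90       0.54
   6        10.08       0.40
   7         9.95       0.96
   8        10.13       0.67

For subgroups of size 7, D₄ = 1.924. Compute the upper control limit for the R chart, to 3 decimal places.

1.337

R̄ = (0.73 + 0.62 + 1.04 + 0.60 + 0.54 + 0.40 + 0.96 + 0.67) / 8 = 5.5600 / 8 = 0.6950
UCL_R = D₄·R̄ = 1.924 × 0.6950 = 1.3372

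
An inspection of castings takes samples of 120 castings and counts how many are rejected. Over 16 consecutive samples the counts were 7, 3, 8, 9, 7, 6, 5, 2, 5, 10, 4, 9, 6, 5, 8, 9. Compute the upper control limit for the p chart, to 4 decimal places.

p̄ = Σdᵢ / (k·n) = 103 / (16 × 120) = 0.05365
UCL = p̄ + 3·√(p̄(1−p̄)/n) = 0.05365 + 3 × √(0.05365×0.94635/120) = 0.05365 + 3 × 0.02057 = 0.11535

0.1154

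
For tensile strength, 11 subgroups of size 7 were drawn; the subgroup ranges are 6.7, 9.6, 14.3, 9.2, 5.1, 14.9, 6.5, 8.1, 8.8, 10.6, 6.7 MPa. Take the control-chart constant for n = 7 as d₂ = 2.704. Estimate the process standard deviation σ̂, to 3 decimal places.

3.379

R̄ = (6.7 + 9.6 + 14.3 + 9.2 + 5.1 + 14.9 + 6.5 + 8.1 + 8.8 + 10.6 + 6.7) / 11 = 9.1364
σ̂ = R̄ / d₂ = 9.1364 / 2.704 = 3.3788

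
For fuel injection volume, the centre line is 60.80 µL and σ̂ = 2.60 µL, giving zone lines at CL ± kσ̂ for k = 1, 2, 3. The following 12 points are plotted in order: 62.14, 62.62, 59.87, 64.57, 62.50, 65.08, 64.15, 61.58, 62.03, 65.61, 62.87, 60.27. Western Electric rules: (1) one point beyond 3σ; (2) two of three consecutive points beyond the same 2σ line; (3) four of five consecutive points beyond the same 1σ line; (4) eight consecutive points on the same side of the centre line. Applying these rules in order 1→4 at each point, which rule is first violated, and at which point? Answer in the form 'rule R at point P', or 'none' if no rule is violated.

rule 4 at point 11

Zone of each point (C = within 1σ̂, B = 1σ̂–2σ̂, A = 2σ̂–3σ̂, * = beyond 3σ̂; sign = side of CL): 1:+C, 2:+C, 3:-C, 4:+B, 5:+C, 6:+B, 7:+B, 8:+C, 9:+C, 10:+B, 11:+C, 12:-C
Rule 4 (eight consecutive points on the same side of the centre line) is satisfied at point 11.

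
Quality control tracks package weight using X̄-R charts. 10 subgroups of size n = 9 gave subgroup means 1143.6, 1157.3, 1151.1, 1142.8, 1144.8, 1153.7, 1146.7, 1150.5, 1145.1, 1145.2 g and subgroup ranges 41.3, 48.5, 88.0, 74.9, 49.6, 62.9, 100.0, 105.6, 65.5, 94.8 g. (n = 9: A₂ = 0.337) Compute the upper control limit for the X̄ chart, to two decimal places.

1172.72

X̄̄ = (1143.6 + 1157.3 + 1151.1 + 1142.8 + 1144.8 + 1153.7 + 1146.7 + 1150.5 + 1145.1 + 1145.2) / 10 = 11480.8000 / 10 = 1148.0800
R̄ = (41.3 + 48.5 + 88.0 + 74.9 + 49.6 + 62.9 + 100.0 + 105.6 + 65.5 + 94.8) / 10 = 731.1000 / 10 = 73.1100
UCL = X̄̄ + A₂·R̄ = 1148.0800 + 0.337 × 73.1100 = 1172.7181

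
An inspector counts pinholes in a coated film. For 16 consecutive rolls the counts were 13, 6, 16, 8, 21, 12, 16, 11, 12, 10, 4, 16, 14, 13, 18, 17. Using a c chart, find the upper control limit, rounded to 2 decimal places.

c̄ = (13 + 6 + 16 + 8 + 21 + 12 + 16 + 11 + 12 + 10 + 4 + 16 + 14 + 13 + 18 + 17) / 16 = 207 / 16 = 12.9375
UCL = c̄ + 3√c̄ = 12.9375 + 3 × √12.9375 = 12.9375 + 3 × 3.5969 = 23.7281

23.73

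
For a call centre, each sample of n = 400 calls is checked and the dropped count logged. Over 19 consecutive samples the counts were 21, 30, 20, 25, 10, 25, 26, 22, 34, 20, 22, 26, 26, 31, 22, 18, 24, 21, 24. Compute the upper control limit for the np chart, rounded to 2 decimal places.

p̄ = Σdᵢ / (k·n) = 447 / (19 × 400) = 0.05882
UCL = np̄ + 3·√(np̄(1−p̄)) = 23.5263 + 3 × √(23.5263×0.94118) = 23.5263 + 3 × 4.7056 = 37.6431

37.64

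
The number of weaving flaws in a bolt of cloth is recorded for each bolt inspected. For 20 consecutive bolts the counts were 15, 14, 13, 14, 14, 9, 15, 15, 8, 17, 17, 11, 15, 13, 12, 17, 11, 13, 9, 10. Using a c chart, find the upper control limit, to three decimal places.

23.958

c̄ = (15 + 14 + 13 + 14 + 14 + 9 + 15 + 15 + 8 + 17 + 17 + 11 + 15 + 13 + 12 + 17 + 11 + 13 + 9 + 10) / 20 = 262 / 20 = 13.1000
UCL = c̄ + 3√c̄ = 13.1000 + 3 × √13.1000 = 13.1000 + 3 × 3.6194 = 23.9582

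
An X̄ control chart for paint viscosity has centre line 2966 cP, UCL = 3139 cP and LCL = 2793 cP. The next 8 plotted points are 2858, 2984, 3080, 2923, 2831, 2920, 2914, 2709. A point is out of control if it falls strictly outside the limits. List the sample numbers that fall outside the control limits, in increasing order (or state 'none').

Compare each point to [2793, 3139]: sample 8 = 2709 < LCL.

8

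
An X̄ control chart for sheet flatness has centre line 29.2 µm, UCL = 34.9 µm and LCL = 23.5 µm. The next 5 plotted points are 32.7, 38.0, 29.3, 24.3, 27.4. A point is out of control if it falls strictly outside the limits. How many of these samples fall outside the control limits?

Compare each point to [23.5, 34.9]: sample 2 = 38.0 > UCL.

1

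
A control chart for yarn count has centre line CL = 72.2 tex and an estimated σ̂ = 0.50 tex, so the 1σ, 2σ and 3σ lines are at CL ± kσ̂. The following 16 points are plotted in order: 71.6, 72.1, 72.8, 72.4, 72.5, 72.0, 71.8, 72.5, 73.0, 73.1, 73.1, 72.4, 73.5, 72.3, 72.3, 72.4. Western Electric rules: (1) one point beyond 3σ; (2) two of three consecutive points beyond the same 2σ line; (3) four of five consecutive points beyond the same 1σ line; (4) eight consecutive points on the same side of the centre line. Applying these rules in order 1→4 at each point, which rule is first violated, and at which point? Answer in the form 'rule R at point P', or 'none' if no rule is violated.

rule 3 at point 13

Zone of each point (C = within 1σ̂, B = 1σ̂–2σ̂, A = 2σ̂–3σ̂, * = beyond 3σ̂; sign = side of CL): 1:-B, 2:-C, 3:+B, 4:+C, 5:+C, 6:-C, 7:-C, 8:+C, 9:+B, 10:+B, 11:+B, 12:+C, 13:+A, 14:+C, 15:+C, 16:+C
Rule 3 (four of five consecutive points beyond the same 1σ limit) is satisfied at point 13.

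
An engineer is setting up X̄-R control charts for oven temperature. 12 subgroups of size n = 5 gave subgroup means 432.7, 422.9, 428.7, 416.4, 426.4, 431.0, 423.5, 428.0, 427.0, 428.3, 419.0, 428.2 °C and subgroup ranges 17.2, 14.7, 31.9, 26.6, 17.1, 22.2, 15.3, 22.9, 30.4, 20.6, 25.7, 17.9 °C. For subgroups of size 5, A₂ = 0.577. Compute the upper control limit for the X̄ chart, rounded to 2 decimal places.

438.63

X̄̄ = (432.7 + 422.9 + 428.7 + 416.4 + 426.4 + 431.0 + 423.5 + 428.0 + 427.0 + 428.3 + 419.0 + 428.2) / 12 = 5112.1000 / 12 = 426.0083
R̄ = (17.2 + 14.7 + 31.9 + 26.6 + 17.1 + 22.2 + 15.3 + 22.9 + 30.4 + 20.6 + 25.7 + 17.9) / 12 = 262.5000 / 12 = 21.8750
UCL = X̄̄ + A₂·R̄ = 426.0083 + 0.577 × 21.8750 = 438.6302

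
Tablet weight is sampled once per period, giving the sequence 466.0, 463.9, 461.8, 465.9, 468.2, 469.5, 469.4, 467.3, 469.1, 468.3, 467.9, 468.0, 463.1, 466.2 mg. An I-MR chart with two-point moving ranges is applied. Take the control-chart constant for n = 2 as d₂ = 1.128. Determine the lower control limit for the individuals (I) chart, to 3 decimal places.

461.602

X̄ = (466.0 + 463.9 + 461.8 + 465.9 + 468.2 + 469.5 + 469.4 + 467.3 + 469.1 + 468.3 + 467.9 + 468.0 + 463.1 + 466.2) / 14 = 466.7571
Moving ranges: 2.1, 2.1, 4.1, 2.3, 1.3, 0.1, 2.1, 1.8, 0.8, 0.4, 0.1, 4.9, 3.1; M̄R̄ = 25.2000 / 13 = 1.9385
LCL = X̄ − 3·M̄R̄/d₂ = 466.7571 − 3 × 1.9385 / 1.128 = 461.6017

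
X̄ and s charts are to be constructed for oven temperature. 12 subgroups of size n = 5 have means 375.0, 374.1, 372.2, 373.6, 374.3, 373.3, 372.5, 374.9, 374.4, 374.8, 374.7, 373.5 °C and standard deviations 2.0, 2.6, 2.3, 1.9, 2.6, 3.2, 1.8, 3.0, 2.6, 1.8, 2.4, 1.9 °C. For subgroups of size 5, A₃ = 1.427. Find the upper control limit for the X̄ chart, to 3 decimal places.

377.283

X̄̄ = (375.0 + 374.1 + 372.2 + 373.6 + 374.3 + 373.3 + 372.5 + 374.9 + 374.4 + 374.8 + 374.7 + 373.5) / 12 = 373.9417
s̄ = (2.0 + 2.6 + 2.3 + 1.9 + 2.6 + 3.2 + 1.8 + 3.0 + 2.6 + 1.8 + 2.4 + 1.9) / 12 = 2.3417
UCL = X̄̄ + A₃·s̄ = 373.9417 + 1.427 × 2.3417 = 377.2832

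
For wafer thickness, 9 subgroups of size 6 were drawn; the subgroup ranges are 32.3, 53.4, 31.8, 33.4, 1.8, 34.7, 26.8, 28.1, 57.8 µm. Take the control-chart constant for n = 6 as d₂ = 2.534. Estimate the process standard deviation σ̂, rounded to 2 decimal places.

13.16

R̄ = (32.3 + 53.4 + 31.8 + 33.4 + 1.8 + 34.7 + 26.8 + 28.1 + 57.8) / 9 = 33.3444
σ̂ = R̄ / d₂ = 33.3444 / 2.534 = 13.1588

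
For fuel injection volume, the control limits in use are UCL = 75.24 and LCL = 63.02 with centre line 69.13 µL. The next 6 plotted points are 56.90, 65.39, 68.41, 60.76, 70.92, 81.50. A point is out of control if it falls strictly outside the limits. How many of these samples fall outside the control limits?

3

Compare each point to [63.02, 75.24]: sample 1 = 56.90 < LCL; sample 4 = 60.76 < LCL; sample 6 = 81.50 > UCL.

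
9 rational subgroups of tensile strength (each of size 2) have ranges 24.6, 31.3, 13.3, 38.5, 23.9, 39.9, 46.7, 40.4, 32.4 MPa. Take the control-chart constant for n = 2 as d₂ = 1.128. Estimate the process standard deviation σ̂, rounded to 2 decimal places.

R̄ = (24.6 + 31.3 + 13.3 + 38.5 + 23.9 + 39.9 + 46.7 + 40.4 + 32.4) / 9 = 32.3333
σ̂ = R̄ / d₂ = 32.3333 / 1.128 = 28.6643

28.66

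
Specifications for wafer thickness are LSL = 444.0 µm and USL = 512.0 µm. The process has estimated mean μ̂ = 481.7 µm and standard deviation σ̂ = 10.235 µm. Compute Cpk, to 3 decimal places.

0.987

Cpu = (USL − μ̂) / (3σ̂) = (512.0 − 481.7) / (3 × 10.235) = 0.9868; Cpl = (μ̂ − LSL) / (3σ̂) = (481.7 − 444.0) / (3 × 10.235) = 1.2278; Cpk = min(Cpu, Cpl) = 0.9868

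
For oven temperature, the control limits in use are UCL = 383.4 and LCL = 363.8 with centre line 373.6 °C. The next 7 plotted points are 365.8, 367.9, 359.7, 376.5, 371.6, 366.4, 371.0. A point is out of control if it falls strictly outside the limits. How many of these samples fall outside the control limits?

1

Compare each point to [363.8, 383.4]: sample 3 = 359.7 < LCL.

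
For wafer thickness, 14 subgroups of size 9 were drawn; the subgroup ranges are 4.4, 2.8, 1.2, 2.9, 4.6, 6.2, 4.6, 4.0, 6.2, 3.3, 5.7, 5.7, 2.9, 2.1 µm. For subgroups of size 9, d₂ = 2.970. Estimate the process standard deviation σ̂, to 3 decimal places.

R̄ = (4.4 + 2.8 + 1.2 + 2.9 + 4.6 + 6.2 + 4.6 + 4.0 + 6.2 + 3.3 + 5.7 + 5.7 + 2.9 + 2.1) / 14 = 4.0429
σ̂ = R̄ / d₂ = 4.0429 / 2.970 = 1.3612

1.361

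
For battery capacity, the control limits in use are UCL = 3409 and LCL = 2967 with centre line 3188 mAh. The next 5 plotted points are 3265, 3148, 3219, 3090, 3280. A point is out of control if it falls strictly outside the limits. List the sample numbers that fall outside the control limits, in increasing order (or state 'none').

none

All 5 points lie within [2967, 3409].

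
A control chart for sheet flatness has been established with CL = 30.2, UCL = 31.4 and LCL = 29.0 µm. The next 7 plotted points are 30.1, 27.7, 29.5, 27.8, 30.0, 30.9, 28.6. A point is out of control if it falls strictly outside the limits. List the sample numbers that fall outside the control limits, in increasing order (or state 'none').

2, 4, 7

Compare each point to [29.0, 31.4]: sample 2 = 27.7 < LCL; sample 4 = 27.8 < LCL; sample 7 = 28.6 < LCL.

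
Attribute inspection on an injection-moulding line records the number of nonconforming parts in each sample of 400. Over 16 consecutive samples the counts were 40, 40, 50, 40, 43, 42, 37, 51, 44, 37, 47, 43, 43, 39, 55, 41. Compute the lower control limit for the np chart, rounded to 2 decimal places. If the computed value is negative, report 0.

24.62

p̄ = Σdᵢ / (k·n) = 692 / (16 × 400) = 0.10812
LCL = np̄ − 3·√(np̄(1−p̄)) = 43.2500 − 3 × 6.2108 = 24.6177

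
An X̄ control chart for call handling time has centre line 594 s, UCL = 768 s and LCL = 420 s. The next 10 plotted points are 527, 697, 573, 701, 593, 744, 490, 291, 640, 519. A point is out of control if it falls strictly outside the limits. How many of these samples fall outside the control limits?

1

Compare each point to [420, 768]: sample 8 = 291 < LCL.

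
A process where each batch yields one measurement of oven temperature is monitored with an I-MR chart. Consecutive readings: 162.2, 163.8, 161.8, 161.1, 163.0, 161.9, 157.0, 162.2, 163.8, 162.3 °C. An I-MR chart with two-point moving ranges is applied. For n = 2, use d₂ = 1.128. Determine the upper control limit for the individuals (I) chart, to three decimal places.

167.968

X̄ = (162.2 + 163.8 + 161.8 + 161.1 + 163.0 + 161.9 + 157.0 + 162.2 + 163.8 + 162.3) / 10 = 161.9100
Moving ranges: 1.6, 2.0, 0.7, 1.9, 1.1, 4.9, 5.2, 1.6, 1.5; M̄R̄ = 20.5000 / 9 = 2.2778
UCL = X̄ + 3·M̄R̄/d₂ = 161.9100 + 3 × 2.2778 / 1.128 = 167.9679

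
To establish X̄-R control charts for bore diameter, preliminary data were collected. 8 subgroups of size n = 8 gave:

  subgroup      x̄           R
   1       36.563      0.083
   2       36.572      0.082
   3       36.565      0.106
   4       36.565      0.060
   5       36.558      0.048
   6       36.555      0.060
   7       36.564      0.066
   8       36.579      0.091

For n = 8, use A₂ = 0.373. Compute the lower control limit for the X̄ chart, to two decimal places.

36.54

X̄̄ = (36.563 + 36.572 + 36.565 + 36.565 + 36.558 + 36.555 + 36.564 + 36.579) / 8 = 292.5210 / 8 = 36.5651
R̄ = (0.083 + 0.082 + 0.106 + 0.060 + 0.048 + 0.060 + 0.066 + 0.091) / 8 = 0.5960 / 8 = 0.0745
LCL = X̄̄ − A₂·R̄ = 36.5651 − 0.373 × 0.0745 = 36.5373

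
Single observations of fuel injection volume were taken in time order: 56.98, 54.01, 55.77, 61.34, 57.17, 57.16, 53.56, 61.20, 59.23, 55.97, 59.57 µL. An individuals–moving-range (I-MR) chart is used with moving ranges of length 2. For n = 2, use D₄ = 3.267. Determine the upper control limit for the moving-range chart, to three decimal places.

Moving ranges: 2.97, 1.76, 5.57, 4.17, 0.01, 3.60, 7.64, 1.97, 3.26, 3.60; M̄R̄ = 34.5500 / 10 = 3.4550
UCL_MR = D₄·M̄R̄ = 3.267 × 3.4550 = 11.2875

11.287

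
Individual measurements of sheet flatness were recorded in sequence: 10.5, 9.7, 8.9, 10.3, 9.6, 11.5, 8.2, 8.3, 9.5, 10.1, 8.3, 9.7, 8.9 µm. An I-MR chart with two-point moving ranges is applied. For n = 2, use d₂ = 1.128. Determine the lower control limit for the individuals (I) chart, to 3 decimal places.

X̄ = (10.5 + 9.7 + 8.9 + 10.3 + 9.6 + 11.5 + 8.2 + 8.3 + 9.5 + 10.1 + 8.3 + 9.7 + 8.9) / 13 = 9.5000
Moving ranges: 0.8, 0.8, 1.4, 0.7, 1.9, 3.3, 0.1, 1.2, 0.6, 1.8, 1.4, 0.8; M̄R̄ = 14.8000 / 12 = 1.2333
LCL = X̄ − 3·M̄R̄/d₂ = 9.5000 − 3 × 1.2333 / 1.128 = 6.2199

6.220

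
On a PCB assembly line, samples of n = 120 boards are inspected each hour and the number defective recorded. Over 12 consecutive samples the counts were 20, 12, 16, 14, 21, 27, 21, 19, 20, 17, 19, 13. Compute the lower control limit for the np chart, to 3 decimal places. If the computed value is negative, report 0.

p̄ = Σdᵢ / (k·n) = 219 / (12 × 120) = 0.15208
LCL = np̄ − 3·√(np̄(1−p̄)) = 18.2500 − 3 × 3.9338 = 6.4487

6.449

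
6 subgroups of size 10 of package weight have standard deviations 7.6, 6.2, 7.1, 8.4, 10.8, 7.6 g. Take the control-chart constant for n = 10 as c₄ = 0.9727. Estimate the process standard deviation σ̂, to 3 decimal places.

s̄ = (7.6 + 6.2 + 7.1 + 8.4 + 10.8 + 7.6) / 6 = 7.9500
σ̂ = s̄ / c₄ = 7.9500 / 0.9727 = 8.1731

8.173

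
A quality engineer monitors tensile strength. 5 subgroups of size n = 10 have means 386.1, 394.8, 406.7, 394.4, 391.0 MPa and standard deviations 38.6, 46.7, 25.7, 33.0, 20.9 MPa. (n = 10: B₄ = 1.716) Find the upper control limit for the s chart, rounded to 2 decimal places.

s̄ = (38.6 + 46.7 + 25.7 + 33.0 + 20.9) / 5 = 32.9800
UCL_s = B₄·s̄ = 1.716 × 32.9800 = 56.5937

56.59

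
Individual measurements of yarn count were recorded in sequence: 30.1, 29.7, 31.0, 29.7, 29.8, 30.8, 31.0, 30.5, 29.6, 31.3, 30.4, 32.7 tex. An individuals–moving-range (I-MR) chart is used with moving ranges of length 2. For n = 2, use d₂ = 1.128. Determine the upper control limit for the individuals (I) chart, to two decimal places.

33.11

X̄ = (30.1 + 29.7 + 31.0 + 29.7 + 29.8 + 30.8 + 31.0 + 30.5 + 29.6 + 31.3 + 30.4 + 32.7) / 12 = 30.5500
Moving ranges: 0.4, 1.3, 1.3, 0.1, 1.0, 0.2, 0.5, 0.9, 1.7, 0.9, 2.3; M̄R̄ = 10.6000 / 11 = 0.9636
UCL = X̄ + 3·M̄R̄/d₂ = 30.5500 + 3 × 0.9636 / 1.128 = 33.1129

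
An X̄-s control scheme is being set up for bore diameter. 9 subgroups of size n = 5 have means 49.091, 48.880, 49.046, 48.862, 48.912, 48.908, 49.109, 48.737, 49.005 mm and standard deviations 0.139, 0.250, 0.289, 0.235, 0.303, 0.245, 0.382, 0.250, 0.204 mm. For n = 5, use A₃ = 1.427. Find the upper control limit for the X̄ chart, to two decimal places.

49.31

X̄̄ = (49.091 + 48.880 + 49.046 + 48.862 + 48.912 + 48.908 + 49.109 + 48.737 + 49.005) / 9 = 48.9500
s̄ = (0.139 + 0.250 + 0.289 + 0.235 + 0.303 + 0.245 + 0.382 + 0.250 + 0.204) / 9 = 0.2552
UCL = X̄̄ + A₃·s̄ = 48.9500 + 1.427 × 0.2552 = 49.3142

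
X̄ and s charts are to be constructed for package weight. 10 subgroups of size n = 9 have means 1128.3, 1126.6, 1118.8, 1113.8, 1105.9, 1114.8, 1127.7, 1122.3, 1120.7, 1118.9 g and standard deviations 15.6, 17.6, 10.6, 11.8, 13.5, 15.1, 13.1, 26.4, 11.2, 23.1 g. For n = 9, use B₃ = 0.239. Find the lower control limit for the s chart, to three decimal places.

s̄ = (15.6 + 17.6 + 10.6 + 11.8 + 13.5 + 15.1 + 13.1 + 26.4 + 11.2 + 23.1) / 10 = 15.8000
LCL_s = B₃·s̄ = 0.239 × 15.8000 = 3.7762

3.776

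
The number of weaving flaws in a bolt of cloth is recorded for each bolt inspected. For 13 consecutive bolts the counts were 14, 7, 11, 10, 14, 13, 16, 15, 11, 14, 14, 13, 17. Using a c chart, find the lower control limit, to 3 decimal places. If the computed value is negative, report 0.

c̄ = (14 + 7 + 11 + 10 + 14 + 13 + 16 + 15 + 11 + 14 + 14 + 13 + 17) / 13 = 169 / 13 = 13.0000
LCL = c̄ − 3√c̄ = 13.0000 − 3 × 3.6056 = 2.1833

2.183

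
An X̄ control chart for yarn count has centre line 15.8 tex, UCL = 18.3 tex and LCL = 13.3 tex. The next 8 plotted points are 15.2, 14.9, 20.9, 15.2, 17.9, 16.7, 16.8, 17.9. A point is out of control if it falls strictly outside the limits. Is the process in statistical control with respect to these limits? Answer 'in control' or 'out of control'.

out of control

Compare each point to [13.3, 18.3]: sample 3 = 20.9 > UCL.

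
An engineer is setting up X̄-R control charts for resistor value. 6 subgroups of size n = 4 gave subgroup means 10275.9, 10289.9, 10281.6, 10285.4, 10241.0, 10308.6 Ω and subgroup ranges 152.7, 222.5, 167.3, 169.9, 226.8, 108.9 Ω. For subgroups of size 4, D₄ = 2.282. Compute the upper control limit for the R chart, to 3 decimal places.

398.627

R̄ = (152.7 + 222.5 + 167.3 + 169.9 + 226.8 + 108.9) / 6 = 1048.1000 / 6 = 174.6833
UCL_R = D₄·R̄ = 2.282 × 174.6833 = 398.6274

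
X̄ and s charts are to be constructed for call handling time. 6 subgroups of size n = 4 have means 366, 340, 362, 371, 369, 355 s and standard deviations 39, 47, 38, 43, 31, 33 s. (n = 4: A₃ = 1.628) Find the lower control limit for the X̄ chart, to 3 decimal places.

297.822

X̄̄ = (366 + 340 + 362 + 371 + 369 + 355) / 6 = 360.5000
s̄ = (39 + 47 + 38 + 43 + 31 + 33) / 6 = 38.5000
LCL = X̄̄ − A₃·s̄ = 360.5000 − 1.628 × 38.5000 = 297.8220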